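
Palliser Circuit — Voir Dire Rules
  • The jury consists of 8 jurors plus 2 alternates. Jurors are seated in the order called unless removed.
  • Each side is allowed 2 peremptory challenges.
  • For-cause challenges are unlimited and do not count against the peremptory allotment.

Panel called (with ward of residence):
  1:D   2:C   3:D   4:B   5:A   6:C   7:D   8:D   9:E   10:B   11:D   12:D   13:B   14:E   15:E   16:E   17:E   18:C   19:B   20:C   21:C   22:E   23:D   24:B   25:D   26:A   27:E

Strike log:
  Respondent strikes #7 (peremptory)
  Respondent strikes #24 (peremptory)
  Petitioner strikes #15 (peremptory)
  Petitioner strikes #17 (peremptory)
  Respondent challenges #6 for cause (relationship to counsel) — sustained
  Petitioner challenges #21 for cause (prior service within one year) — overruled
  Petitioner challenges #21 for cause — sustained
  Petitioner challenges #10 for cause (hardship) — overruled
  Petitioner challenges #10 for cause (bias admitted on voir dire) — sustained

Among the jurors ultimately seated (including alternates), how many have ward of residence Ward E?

1

Removed: #6, #7, #10, #15, #17, #21, #24.
Seated (10 incl. alternates): #1, #2, #3, #4, #5, #8, #9, #11, #12, #13.
Of those, in Ward E: #9 → 1.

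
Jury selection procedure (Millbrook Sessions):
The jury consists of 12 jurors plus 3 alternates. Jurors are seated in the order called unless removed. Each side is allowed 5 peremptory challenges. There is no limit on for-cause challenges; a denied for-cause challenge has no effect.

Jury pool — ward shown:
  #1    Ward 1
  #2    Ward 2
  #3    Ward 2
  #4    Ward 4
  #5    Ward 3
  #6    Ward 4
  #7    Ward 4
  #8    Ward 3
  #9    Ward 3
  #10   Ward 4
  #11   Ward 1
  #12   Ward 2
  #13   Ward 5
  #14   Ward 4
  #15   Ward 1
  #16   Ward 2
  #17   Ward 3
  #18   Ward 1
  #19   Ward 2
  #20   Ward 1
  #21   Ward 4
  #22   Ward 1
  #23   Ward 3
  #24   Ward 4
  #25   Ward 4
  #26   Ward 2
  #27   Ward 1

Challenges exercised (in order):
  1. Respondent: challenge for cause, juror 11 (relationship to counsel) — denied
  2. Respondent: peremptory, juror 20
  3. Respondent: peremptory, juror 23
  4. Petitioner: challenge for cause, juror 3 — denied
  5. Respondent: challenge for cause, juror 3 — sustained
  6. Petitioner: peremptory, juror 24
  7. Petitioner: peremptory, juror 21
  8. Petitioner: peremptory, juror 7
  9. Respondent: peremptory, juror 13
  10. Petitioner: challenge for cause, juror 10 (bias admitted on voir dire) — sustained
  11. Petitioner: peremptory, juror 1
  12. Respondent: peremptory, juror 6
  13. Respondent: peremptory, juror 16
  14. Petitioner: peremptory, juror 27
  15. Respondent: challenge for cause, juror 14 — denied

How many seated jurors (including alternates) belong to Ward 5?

Removed: #1, #3, #6, #7, #10, #13, #16, #20, #21, #23, #24, #27.
Seated (15 incl. alternates): #2, #4, #5, #8, #9, #11, #12, #14, #15, #17, #18, #19, #22, #25, #26.
None of those are in Ward 5 → 0.

0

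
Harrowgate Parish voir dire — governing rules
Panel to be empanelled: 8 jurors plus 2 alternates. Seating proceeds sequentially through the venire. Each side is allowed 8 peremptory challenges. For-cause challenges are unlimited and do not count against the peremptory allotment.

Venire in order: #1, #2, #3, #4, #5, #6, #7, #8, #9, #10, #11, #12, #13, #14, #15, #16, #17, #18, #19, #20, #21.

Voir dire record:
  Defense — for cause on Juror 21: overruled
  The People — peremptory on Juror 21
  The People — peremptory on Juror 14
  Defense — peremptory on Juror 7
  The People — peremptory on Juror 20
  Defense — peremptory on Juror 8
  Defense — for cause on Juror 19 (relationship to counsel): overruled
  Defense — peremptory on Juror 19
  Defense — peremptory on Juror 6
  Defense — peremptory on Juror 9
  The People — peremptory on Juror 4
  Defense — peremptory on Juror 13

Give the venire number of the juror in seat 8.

Removed: #4, #6, #7, #8, #9, #13, #14, #19, #20, #21.
Seating in order: seats 1–8 → #1, #2, #3, #5, #10, #11, #12, #15; alternates → #16, #17.
So seat 8 is #15.

15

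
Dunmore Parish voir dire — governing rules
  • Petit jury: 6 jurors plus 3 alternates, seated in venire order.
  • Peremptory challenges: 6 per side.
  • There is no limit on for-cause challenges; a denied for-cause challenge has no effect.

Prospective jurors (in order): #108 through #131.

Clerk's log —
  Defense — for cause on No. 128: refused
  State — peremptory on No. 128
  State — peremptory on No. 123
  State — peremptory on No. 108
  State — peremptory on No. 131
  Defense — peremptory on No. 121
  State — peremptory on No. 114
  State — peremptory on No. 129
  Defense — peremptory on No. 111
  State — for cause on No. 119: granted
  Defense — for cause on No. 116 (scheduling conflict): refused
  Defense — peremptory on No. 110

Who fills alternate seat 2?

Removed: #108, #110, #111, #114, #119, #121, #123, #128, #129, #131. (#116 stays — for-cause denied.)
Seating in order: seats 1–6 → #109, #112, #113, #115, #116, #117; alternates → #118, #120, #122.
So alternate 2 is #120.

120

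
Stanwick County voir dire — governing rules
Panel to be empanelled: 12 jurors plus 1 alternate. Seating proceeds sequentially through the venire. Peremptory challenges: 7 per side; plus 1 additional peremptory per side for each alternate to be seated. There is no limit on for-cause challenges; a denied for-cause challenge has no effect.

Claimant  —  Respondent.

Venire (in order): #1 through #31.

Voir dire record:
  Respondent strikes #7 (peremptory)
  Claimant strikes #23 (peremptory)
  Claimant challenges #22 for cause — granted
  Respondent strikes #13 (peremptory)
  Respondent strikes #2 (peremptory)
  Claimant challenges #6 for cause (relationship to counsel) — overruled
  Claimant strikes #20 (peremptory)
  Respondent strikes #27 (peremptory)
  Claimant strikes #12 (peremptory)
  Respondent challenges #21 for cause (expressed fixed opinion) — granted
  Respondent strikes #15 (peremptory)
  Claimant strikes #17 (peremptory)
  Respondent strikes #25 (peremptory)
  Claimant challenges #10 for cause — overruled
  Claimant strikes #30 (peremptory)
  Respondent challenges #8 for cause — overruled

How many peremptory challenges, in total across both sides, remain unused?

5

Claimant allotment: 7 base + 1 × 1 alternate = 8. Respondent allotment: 7 base + 1 × 1 alternate = 8.
Claimant peremptories used: #23, #20, #12, #17, #30 — 5 (for-cause on #22, #6, #10 don't count).
Respondent peremptories used: #7, #13, #2, #27, #15, #25 — 6 (for-cause on #21, #8 don't count).
Remaining: (8 − 5) + (8 − 6) = 5.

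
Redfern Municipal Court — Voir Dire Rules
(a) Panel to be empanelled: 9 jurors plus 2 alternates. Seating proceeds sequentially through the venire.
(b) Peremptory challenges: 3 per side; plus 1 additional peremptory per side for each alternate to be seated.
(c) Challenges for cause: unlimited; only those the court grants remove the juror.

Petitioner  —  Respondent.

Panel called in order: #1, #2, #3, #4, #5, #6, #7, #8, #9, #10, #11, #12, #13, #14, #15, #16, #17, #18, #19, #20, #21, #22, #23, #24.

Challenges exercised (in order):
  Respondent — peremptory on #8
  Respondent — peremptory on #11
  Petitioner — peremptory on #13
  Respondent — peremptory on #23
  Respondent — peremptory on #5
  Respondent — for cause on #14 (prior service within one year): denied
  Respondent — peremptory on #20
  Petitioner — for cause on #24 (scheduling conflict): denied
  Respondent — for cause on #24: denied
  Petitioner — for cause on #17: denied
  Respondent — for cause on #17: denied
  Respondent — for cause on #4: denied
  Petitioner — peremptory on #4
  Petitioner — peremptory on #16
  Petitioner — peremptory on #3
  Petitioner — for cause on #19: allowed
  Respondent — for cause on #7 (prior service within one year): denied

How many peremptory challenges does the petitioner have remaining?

Petitioner allotment: 3 base + 1 × 2 alternates = 5.
Petitioner peremptories used: #13, #4, #16, #3 — 4 (for-cause on #24, #17, #19 don't count).
Remaining: 5 − 4 = 1.

1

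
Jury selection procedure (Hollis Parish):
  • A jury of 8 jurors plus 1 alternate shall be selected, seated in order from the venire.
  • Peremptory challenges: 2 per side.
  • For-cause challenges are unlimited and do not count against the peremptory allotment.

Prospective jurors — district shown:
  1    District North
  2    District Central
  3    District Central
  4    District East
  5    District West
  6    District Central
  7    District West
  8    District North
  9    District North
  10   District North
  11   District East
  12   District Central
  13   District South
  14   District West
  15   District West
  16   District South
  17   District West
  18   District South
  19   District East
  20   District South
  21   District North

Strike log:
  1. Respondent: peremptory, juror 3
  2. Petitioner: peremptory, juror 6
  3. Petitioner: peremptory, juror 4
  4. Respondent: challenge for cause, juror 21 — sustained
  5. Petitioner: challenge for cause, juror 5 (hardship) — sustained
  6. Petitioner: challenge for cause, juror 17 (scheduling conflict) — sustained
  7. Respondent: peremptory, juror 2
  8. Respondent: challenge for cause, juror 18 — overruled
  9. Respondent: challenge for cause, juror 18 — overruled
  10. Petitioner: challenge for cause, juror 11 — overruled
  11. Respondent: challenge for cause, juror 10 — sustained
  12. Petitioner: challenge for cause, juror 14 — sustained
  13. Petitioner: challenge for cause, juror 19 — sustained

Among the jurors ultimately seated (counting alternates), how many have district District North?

Removed: #2, #3, #4, #5, #6, #10, #14, #17, #19, #21.
Seated (9 incl. alternates): #1, #7, #8, #9, #11, #12, #13, #15, #16.
Of those, in District North: #1, #8, #9 → 3.

3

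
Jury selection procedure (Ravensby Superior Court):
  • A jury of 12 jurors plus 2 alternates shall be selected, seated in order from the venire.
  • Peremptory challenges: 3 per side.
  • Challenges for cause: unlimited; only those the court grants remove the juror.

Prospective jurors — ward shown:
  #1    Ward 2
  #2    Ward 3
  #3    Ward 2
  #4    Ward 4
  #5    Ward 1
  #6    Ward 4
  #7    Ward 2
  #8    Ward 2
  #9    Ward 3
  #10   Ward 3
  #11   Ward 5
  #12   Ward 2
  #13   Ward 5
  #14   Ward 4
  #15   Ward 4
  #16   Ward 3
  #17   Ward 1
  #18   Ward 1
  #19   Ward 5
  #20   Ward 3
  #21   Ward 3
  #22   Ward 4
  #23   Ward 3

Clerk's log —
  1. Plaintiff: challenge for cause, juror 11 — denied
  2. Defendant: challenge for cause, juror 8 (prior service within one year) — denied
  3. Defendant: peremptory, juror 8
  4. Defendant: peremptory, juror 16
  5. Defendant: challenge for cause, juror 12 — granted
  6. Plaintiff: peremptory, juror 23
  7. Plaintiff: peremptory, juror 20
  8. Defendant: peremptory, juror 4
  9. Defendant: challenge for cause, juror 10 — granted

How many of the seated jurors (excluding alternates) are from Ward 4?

Removed: #4, #8, #10, #12, #16, #20, #23.
Seated jurors 1–12: #1, #2, #3, #5, #6, #7, #9, #11, #13, #14, #15, #17 (alternates #18, #19 not counted).
Of those, in Ward 4: #6, #14, #15 → 3.

3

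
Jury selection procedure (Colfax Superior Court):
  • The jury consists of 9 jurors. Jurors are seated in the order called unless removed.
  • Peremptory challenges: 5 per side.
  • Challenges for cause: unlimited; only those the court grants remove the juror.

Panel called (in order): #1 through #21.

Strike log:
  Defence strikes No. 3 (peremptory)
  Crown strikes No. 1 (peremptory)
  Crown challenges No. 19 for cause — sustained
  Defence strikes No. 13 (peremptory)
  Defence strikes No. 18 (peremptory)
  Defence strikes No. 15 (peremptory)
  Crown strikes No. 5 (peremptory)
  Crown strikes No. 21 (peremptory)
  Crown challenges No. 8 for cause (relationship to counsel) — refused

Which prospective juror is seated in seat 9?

12

Removed: #1, #3, #5, #13, #15, #18, #19, #21. (#8 stays — for-cause denied.)
Seating in order: seats 1–9 → #2, #4, #6, #7, #8, #9, #10, #11, #12.
So seat 9 is #12.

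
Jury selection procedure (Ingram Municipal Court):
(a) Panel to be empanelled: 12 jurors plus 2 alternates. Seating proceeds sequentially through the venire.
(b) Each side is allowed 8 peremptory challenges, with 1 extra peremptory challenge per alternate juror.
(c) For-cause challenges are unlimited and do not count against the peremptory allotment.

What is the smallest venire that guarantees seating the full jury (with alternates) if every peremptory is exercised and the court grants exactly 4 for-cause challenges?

Seats to fill: 12 + 2 alternates = 14.
Peremptories: 8 + 1×2 = 10 per side × 2 sides = 20.
For-cause removals: 4.
Minimum venire: 14 + 20 + 4 = 38.

38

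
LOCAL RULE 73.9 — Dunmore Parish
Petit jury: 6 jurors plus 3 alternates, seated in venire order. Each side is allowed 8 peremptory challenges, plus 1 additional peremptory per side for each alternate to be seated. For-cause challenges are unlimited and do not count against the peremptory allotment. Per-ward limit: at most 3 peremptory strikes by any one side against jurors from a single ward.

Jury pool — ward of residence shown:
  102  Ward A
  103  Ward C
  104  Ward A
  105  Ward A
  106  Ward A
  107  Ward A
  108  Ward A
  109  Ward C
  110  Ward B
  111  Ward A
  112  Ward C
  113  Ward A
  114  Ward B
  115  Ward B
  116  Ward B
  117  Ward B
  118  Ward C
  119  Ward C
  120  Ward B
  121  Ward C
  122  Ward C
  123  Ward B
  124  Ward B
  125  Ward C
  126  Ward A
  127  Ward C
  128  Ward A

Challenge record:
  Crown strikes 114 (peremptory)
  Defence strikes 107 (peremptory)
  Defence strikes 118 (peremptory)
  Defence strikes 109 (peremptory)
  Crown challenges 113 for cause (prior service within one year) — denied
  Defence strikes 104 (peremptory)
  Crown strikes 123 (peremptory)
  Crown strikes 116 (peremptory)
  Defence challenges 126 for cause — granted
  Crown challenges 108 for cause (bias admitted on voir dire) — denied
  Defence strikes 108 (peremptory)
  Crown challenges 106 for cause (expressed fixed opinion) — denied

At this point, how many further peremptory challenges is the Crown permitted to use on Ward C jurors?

3

Crown peremptories so far: #114, #123, #116 — 3 of 11 used, 8 left overall.
Against Ward C: none yet — per-ward cap 3 leaves 3.
Binding limit: min(8, 3) = 3.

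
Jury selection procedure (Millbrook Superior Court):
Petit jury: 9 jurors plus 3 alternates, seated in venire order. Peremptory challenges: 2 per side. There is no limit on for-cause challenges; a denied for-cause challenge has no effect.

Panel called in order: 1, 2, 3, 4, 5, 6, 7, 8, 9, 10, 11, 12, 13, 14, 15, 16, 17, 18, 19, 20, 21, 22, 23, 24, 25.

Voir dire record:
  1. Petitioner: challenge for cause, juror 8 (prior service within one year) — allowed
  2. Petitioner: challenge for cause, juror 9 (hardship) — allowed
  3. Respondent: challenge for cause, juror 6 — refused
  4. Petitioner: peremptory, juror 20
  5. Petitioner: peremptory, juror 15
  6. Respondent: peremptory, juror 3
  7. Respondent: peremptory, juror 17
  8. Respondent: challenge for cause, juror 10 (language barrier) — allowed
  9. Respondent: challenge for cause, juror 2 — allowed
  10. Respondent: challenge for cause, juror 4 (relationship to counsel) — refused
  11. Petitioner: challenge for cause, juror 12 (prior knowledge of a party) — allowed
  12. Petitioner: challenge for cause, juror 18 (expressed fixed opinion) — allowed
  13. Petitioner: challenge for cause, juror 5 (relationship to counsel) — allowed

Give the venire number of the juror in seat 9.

19

Removed: #2, #3, #5, #8, #9, #10, #12, #15, #17, #18, #20. (#4, #6 stay — for-cause denied.)
Seating in order: seats 1–9 → #1, #4, #6, #7, #11, #13, #14, #16, #19; alternates → #21, #22, #23.
So seat 9 is #19.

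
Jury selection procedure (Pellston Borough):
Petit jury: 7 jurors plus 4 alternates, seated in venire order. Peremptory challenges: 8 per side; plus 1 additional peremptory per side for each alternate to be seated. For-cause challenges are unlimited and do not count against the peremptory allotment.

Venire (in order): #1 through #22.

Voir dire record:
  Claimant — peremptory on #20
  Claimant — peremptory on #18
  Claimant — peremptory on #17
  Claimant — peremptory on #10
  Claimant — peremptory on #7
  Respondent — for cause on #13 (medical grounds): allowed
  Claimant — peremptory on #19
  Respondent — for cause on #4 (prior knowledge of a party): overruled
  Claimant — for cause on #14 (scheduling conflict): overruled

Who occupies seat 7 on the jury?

Removed: #7, #10, #13, #17, #18, #19, #20. (#4, #14 stay — for-cause denied.)
Filling seats in venire order through position 7: #1, #2, #3, #4, #5, #6, #8.
So seat 7 is #8.

8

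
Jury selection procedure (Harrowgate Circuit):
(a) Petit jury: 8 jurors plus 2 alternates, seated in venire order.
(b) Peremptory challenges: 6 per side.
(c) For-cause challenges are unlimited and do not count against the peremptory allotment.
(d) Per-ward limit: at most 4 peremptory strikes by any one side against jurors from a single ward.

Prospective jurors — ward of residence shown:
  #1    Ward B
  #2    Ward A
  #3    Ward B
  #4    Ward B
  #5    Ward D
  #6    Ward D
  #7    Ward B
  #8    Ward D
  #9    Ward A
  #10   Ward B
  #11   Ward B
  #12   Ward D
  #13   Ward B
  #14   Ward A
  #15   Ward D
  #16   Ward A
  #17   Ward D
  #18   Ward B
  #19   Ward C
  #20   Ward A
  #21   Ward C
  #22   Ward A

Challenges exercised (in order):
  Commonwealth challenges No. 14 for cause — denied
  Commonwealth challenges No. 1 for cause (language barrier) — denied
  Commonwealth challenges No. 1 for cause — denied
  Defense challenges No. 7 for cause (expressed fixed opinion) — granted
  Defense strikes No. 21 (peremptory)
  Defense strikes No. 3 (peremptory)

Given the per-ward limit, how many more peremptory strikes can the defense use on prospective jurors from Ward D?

Defense peremptories so far: #21, #3 — 2 of 6 used, 4 left overall.
Against Ward D: none yet — per-ward cap 4 leaves 4.
Binding limit: min(4, 4) = 4.

4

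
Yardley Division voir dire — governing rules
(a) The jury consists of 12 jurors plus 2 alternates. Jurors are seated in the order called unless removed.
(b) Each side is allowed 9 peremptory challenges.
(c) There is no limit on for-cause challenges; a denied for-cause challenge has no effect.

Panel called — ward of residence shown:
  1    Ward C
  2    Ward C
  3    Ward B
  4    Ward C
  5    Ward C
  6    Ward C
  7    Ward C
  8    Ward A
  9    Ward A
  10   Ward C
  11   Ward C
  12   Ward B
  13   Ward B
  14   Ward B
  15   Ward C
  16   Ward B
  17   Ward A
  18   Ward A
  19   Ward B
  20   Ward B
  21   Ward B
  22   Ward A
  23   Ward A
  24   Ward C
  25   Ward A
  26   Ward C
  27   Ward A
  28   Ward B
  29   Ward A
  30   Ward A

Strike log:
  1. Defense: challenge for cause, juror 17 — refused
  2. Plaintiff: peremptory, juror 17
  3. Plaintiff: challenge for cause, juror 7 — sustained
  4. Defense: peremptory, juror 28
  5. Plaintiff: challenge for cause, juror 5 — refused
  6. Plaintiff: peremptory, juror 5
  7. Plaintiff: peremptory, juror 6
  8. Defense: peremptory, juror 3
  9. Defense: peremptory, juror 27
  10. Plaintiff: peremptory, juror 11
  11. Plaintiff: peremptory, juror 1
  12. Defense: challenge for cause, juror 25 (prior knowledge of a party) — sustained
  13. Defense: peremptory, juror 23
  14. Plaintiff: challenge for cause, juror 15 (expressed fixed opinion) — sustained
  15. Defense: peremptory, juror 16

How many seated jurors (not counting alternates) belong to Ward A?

Removed: #1, #3, #5, #6, #7, #11, #15, #16, #17, #23, #25, #27, #28.
Seated jurors 1–12: #2, #4, #8, #9, #10, #12, #13, #14, #18, #19, #20, #21 (alternates #22, #24 not counted).
Of those, in Ward A: #8, #9, #18 → 3.

3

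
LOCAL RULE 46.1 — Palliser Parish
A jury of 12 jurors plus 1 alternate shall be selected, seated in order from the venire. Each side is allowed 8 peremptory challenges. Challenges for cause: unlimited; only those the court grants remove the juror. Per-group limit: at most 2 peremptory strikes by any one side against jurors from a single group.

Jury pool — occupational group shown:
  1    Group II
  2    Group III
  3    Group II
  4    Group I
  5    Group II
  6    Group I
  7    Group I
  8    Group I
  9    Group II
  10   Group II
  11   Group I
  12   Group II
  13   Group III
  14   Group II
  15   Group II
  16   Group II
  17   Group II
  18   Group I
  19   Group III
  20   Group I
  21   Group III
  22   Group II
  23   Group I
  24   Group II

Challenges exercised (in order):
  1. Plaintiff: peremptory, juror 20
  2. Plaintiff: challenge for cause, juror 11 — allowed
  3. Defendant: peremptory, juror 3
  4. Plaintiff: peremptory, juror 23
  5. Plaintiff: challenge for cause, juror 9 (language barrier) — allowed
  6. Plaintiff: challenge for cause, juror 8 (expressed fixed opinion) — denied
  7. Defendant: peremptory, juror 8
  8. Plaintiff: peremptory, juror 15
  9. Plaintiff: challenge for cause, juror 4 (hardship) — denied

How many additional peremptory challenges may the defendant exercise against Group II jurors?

1

Defendant peremptories so far: #3, #8 — 2 of 8 used, 6 left overall.
Against Group II: #3 — 1 used; per-group cap 2 leaves 1.
Binding limit: min(6, 1) = 1.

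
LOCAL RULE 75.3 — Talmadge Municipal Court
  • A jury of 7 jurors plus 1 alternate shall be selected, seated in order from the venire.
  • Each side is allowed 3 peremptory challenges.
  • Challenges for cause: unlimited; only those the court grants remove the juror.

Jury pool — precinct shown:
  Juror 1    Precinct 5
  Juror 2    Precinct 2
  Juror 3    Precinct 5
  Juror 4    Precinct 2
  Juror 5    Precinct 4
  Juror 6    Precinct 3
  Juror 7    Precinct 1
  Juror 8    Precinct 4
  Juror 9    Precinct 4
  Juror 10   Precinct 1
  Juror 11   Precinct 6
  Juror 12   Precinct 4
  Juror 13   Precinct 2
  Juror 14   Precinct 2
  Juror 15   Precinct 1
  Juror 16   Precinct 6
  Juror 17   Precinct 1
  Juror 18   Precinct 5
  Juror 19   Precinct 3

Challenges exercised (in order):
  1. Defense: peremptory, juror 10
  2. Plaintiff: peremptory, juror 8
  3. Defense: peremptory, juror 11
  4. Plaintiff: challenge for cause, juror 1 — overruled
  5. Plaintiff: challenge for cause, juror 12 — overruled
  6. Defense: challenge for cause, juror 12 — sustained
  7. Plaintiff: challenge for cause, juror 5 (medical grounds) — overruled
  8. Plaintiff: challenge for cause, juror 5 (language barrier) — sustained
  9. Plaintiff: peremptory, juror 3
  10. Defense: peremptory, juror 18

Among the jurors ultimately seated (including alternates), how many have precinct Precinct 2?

4

Removed: #3, #5, #8, #10, #11, #12, #18.
Seated (8 incl. alternates): #1, #2, #4, #6, #7, #9, #13, #14.
Of those, in Precinct 2: #2, #4, #13, #14 → 4.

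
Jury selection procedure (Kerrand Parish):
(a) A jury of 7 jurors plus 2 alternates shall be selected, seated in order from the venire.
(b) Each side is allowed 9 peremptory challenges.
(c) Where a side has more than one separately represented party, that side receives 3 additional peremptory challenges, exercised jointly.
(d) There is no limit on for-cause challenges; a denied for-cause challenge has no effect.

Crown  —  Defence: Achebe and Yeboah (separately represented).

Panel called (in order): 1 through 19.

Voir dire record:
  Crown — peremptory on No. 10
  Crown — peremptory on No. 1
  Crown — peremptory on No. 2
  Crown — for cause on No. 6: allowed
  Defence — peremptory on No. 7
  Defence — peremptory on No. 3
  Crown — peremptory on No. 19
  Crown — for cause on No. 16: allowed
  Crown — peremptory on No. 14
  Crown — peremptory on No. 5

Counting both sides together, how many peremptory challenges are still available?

13

Crown allotment: 9. Defence allotment: 9 base + 3 multi-party = 12.
Crown peremptories used: #10, #1, #2, #19, #14, #5 — 6 (for-cause on #6, #16 don't count).
Defence peremptories used: #7, #3 — 2.
Remaining: (9 − 6) + (12 − 2) = 13.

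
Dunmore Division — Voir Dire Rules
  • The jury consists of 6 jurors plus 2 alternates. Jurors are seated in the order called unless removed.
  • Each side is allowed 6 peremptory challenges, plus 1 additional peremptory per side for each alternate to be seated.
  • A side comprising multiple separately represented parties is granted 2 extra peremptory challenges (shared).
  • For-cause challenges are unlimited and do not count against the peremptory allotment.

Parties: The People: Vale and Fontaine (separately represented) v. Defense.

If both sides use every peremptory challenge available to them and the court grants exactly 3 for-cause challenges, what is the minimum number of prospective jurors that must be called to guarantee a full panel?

29

Seats to fill: 6 + 2 alternates = 8.
Peremptories — The People: 6 + 1×2 + 2 = 10; Defense: 6 + 1×2 = 8; total 18.
For-cause removals: 3.
Minimum venire: 8 + 18 + 3 = 29.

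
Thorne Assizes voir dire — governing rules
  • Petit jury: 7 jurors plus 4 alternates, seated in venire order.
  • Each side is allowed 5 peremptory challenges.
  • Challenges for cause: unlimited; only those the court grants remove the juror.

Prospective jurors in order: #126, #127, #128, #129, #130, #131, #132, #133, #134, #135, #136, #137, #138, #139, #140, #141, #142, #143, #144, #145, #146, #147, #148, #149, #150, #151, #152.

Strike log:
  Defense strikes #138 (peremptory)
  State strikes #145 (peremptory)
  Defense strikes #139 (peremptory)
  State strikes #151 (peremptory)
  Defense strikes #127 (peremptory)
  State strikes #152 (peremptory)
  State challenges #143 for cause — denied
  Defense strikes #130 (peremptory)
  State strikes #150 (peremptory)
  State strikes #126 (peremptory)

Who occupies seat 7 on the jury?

135

Removed: #126, #127, #130, #138, #139, #145, #150, #151, #152. (#143 stays — for-cause denied.)
Seating in order: seats 1–7 → #128, #129, #131, #132, #133, #134, #135; alternates → #136, #137, #140, #141.
So seat 7 is #135.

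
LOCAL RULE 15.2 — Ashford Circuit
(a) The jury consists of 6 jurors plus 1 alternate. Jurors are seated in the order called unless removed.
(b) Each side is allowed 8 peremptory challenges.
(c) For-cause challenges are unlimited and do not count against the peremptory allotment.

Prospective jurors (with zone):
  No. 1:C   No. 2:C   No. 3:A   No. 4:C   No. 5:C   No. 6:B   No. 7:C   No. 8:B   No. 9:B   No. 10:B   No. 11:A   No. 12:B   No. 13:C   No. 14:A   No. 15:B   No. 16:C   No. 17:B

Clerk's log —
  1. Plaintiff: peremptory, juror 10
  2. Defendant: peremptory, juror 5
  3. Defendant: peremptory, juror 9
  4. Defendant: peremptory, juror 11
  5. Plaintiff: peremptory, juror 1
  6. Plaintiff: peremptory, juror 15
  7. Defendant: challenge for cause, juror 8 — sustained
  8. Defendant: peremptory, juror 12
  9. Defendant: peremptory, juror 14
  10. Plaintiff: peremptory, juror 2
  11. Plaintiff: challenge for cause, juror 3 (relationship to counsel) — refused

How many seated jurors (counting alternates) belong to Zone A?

Removed: #1, #2, #5, #8, #9, #10, #11, #12, #14, #15.
Seated (7 incl. alternates): #3, #4, #6, #7, #13, #16, #17.
Of those, in Zone A: #3 → 1.

1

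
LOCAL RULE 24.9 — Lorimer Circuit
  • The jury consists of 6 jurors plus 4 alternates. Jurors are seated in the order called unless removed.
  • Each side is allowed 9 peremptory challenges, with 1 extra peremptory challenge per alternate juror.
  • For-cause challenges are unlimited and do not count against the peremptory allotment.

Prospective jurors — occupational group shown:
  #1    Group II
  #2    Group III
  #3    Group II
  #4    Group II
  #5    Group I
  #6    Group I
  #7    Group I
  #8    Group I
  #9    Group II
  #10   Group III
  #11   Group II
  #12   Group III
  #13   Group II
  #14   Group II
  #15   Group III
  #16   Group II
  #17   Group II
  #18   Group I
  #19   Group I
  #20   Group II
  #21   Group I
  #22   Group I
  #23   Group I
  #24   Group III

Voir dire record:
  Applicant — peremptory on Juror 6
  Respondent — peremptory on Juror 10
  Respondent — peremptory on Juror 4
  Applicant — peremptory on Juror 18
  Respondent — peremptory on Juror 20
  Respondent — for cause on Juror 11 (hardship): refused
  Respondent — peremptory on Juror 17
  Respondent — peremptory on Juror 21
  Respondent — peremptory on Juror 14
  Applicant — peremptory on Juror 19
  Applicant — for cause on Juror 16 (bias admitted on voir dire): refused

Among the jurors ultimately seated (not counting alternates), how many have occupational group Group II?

Removed: #4, #6, #10, #14, #17, #18, #19, #20, #21.
Seated jurors 1–6: #1, #2, #3, #5, #7, #8 (alternates #9, #11, #12, #13 not counted).
Of those, in Group II: #1, #3 → 2.

2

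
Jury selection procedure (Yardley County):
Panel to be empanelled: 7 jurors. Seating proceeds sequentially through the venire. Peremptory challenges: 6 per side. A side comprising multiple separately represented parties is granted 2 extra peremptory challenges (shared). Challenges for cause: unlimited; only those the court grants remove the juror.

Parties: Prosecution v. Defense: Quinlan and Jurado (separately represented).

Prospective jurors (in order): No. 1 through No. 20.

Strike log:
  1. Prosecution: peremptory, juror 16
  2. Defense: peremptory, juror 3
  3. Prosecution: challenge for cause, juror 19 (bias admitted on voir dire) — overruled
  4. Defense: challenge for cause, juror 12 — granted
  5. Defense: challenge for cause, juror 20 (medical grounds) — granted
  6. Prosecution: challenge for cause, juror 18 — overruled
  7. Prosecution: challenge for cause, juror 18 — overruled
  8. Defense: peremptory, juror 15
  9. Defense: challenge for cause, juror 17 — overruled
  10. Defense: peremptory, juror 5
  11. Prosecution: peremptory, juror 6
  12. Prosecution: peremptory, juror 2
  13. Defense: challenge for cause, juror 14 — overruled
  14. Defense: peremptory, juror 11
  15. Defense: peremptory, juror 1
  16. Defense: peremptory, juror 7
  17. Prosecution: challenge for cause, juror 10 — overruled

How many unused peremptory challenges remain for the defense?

2

Defense allotment: 6 base + 2 multi-party = 8.
Defense peremptories used: #3, #15, #5, #11, #1, #7 — 6 (for-cause on #12, #20, #17, #14 don't count).
Remaining: 8 − 6 = 2.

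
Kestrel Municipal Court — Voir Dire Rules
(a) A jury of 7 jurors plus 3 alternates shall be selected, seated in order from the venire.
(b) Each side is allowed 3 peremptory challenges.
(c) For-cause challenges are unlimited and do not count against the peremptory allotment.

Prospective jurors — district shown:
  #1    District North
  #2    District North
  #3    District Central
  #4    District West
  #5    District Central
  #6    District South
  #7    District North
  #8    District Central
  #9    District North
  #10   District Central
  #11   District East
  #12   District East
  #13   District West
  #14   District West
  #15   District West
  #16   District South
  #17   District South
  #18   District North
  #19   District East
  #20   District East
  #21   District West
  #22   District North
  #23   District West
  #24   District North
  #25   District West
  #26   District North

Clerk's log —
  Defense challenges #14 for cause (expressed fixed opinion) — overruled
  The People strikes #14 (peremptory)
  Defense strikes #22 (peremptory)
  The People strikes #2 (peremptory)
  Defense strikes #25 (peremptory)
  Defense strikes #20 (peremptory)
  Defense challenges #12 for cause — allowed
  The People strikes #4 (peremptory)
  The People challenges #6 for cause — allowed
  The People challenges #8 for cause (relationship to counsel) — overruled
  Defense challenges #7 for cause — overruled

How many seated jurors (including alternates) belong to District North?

Removed: #2, #4, #6, #12, #14, #20, #22, #25.
Seated (10 incl. alternates): #1, #3, #5, #7, #8, #9, #10, #11, #13, #15.
Of those, in District North: #1, #7, #9 → 3.

3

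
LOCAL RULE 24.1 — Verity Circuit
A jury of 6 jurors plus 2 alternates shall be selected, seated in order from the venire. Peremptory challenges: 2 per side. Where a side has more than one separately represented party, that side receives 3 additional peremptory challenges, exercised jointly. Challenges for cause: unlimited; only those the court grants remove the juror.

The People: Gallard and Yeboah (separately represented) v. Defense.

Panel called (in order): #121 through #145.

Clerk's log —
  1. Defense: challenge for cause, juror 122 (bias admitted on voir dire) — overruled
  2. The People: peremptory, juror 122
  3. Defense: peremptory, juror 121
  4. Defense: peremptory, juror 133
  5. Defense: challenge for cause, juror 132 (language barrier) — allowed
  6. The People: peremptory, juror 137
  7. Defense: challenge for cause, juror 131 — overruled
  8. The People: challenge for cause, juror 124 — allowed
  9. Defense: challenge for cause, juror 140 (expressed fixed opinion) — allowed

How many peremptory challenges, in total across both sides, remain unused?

The People allotment: 2 base + 3 multi-party = 5. Defense allotment: 2.
The People peremptories used: #122, #137 — 2 (the for-cause on #124 doesn't count).
Defense peremptories used: #121, #133 — 2 (for-cause on #122, #132, #131, #140 don't count).
Remaining: (5 − 2) + (2 − 2) = 3.

3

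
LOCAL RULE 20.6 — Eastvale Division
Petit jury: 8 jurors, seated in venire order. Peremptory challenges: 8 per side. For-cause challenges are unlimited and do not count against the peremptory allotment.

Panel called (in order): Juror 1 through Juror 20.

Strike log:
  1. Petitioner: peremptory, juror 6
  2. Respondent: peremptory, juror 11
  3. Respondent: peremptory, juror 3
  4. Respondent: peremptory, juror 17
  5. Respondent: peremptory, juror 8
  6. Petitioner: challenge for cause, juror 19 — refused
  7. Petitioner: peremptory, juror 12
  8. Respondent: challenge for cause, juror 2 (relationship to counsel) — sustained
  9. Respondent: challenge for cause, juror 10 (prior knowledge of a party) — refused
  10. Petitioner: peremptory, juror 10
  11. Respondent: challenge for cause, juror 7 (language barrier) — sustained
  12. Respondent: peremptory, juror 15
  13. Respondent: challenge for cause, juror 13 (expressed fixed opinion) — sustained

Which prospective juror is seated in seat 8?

Removed: #2, #3, #6, #7, #8, #10, #11, #12, #13, #15, #17. (#19 stays — for-cause denied.)
Seating in order: seats 1–8 → #1, #4, #5, #9, #14, #16, #18, #19.
So seat 8 is #19.

19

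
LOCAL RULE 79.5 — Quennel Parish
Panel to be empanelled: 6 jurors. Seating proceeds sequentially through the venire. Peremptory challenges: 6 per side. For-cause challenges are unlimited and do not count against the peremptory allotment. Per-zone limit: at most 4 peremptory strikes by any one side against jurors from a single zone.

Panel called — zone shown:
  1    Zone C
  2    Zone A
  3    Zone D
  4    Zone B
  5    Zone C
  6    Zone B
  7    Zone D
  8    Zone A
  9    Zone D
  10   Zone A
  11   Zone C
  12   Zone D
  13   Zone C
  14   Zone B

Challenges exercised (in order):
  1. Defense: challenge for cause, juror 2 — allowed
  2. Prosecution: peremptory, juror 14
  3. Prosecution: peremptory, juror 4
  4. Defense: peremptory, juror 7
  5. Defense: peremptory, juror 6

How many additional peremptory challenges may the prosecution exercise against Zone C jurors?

Prosecution peremptories so far: #14, #4 — 2 of 6 used, 4 left overall.
Against Zone C: none yet — per-zone cap 4 leaves 4.
Binding limit: min(4, 4) = 4.

4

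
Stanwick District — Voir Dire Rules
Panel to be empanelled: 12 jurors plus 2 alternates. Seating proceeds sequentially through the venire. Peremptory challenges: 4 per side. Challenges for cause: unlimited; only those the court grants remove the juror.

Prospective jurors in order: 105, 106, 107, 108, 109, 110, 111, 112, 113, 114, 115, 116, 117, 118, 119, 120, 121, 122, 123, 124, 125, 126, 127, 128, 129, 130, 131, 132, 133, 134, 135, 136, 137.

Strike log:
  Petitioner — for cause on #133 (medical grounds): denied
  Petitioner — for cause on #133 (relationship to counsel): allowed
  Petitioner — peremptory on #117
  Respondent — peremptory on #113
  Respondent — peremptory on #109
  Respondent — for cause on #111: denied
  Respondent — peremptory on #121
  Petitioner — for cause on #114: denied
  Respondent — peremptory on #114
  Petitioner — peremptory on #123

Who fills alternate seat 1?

Removed: #109, #113, #114, #117, #121, #123, #133. (#111 stays — for-cause denied.)
Seating in order: seats 1–12 → #105, #106, #107, #108, #110, #111, #112, #115, #116, #118, #119, #120; alternates → #122, #124.
So alternate 1 is #122.

122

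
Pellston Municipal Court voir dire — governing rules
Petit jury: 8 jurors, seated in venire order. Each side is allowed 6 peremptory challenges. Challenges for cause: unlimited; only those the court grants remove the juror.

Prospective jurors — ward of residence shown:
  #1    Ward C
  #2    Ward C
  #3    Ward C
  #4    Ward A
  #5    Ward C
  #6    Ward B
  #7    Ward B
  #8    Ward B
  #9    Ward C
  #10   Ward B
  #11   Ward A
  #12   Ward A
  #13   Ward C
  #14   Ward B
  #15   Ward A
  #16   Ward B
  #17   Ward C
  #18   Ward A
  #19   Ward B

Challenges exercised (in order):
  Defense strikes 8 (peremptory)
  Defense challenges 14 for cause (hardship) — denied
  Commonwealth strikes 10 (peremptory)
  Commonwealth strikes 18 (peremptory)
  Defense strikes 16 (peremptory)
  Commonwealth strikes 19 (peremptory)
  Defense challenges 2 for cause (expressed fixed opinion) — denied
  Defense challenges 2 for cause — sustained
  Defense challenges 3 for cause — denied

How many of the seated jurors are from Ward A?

2

Removed: #2, #8, #10, #16, #18, #19.
Seated jurors 1–8: #1, #3, #4, #5, #6, #7, #9, #11.
Of those, in Ward A: #4, #11 → 2.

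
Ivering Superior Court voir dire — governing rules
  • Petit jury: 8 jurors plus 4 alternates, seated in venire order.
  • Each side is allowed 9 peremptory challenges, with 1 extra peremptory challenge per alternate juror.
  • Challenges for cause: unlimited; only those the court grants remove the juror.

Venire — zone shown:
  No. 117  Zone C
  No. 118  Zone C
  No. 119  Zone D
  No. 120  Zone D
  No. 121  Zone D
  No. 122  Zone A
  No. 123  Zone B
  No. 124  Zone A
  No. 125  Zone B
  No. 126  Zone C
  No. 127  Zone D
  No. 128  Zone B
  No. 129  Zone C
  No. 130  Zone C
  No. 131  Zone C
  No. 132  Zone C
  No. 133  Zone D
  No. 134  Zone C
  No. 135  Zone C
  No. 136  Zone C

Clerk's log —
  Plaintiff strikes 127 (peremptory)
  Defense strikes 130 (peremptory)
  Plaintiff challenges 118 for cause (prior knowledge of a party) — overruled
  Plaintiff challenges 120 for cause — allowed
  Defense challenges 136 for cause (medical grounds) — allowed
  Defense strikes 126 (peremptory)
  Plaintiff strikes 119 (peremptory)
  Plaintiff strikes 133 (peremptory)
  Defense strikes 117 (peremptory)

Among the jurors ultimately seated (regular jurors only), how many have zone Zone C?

Removed: #117, #119, #120, #126, #127, #130, #133, #136.
Seated jurors 1–8: #118, #121, #122, #123, #124, #125, #128, #129 (alternates #131, #132, #134, #135 not counted).
Of those, in Zone C: #118, #129 → 2.

2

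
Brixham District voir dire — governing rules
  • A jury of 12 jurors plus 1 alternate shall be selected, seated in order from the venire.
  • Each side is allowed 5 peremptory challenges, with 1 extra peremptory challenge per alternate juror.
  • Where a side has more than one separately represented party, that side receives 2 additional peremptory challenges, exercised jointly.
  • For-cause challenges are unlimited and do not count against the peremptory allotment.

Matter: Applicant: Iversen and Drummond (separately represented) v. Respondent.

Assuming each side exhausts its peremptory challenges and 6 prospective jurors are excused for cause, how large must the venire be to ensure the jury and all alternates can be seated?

Seats to fill: 12 + 1 alternates = 13.
Peremptories — Applicant: 5 + 1×1 + 2 = 8; Respondent: 5 + 1×1 = 6; total 14.
For-cause removals: 6.
Minimum venire: 13 + 14 + 6 = 33.

33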